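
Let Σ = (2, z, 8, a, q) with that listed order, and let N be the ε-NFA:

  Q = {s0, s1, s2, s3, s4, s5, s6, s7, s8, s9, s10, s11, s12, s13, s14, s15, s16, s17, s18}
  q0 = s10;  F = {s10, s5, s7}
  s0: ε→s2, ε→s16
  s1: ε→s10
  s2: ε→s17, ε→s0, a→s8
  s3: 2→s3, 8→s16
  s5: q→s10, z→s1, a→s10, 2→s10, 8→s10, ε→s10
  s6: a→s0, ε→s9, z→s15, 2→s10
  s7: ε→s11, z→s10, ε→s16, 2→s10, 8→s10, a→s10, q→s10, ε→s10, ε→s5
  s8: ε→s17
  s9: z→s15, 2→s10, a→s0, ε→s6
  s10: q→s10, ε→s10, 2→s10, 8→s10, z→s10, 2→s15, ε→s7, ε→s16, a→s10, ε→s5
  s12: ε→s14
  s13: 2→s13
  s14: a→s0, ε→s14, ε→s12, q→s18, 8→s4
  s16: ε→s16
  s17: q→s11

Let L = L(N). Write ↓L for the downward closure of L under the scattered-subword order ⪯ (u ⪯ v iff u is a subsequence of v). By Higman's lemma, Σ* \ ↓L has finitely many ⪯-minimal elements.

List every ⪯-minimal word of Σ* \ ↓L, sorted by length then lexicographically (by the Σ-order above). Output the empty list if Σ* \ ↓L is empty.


A = [].

|Q|=19, |F|=3, |δ|=51 (21 ε).
min D↑ (1 st, q0=0, F={}): 0:2→0,z→0,8→0,a→0,q→0.
L(D↑) = ∅; no obstructions.


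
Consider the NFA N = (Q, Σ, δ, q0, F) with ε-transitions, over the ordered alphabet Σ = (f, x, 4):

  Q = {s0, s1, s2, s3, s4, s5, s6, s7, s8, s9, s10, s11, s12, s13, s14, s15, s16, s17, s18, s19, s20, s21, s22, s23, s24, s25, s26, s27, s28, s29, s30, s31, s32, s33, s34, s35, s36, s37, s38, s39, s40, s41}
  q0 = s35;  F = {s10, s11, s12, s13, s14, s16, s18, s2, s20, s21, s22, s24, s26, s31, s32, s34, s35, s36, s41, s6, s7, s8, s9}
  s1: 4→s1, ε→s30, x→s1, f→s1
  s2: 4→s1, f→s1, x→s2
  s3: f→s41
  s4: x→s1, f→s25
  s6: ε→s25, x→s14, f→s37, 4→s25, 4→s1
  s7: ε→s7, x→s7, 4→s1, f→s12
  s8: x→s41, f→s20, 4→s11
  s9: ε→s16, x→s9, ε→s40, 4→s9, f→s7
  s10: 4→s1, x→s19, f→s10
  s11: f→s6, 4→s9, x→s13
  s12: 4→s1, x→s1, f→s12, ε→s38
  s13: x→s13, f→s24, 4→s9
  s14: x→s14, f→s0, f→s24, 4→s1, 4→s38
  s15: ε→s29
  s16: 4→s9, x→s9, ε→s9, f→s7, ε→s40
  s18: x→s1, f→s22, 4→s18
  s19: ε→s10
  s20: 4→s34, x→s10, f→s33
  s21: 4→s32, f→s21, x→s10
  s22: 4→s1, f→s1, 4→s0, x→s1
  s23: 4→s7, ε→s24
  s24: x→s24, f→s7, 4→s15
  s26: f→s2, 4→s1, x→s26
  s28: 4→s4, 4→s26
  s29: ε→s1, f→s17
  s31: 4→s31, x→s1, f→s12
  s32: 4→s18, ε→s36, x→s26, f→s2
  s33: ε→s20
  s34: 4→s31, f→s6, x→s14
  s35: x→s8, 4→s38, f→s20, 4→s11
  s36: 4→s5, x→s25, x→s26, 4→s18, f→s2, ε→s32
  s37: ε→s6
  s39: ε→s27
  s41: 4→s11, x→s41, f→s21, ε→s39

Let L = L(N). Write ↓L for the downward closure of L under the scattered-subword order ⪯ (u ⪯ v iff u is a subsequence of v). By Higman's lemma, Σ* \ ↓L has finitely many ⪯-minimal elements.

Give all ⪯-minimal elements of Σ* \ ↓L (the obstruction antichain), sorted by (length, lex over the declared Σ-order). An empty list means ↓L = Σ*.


min(Σ*\↓L) = [fx4, 4f4, f44x, 44ffx, xxf4ff, 4xfffx].

|Q|=42, |F|=23, |δ|=104 (18 ε).
min D↑ (22 st, q0=0, F={10}): 0:f→1,x→2,4→3 1:f→1,x→4,4→5 2:f→1,x→6,4→3 3:f→7,x→8,4→9 4:f→4,x→4,4→10 5:f→7,x→11,4→12 6:f→13,x→6,4→3 7:f→7,x→11,4→10 8:f→14,x→8,4→9 9:f→15,x→9,4→9 10:f→10,x→10,4→10 11:f→14,x→11,4→10 12:f→16,x→10,4→12 13:f→13,x→4,4→17 14:f→15,x→14,4→10 15:f→16,x→15,4→10 16:f→16,x→10,4→10 17:f→18,x→19,4→20 18:f→10,x→18,4→10 19:f→18,x→19,4→10 20:f→21,x→10,4→20 21:f→10,x→10,4→10 [Hopcroft].
'fx4': run [38, 28, 16, 6] end={s1,s15,s17,s29,s30,s38} rej; 3/3 deletions ∈↓L.
'4f4': run [38, 28, 16, 8] end={s0,s1,s15,s17,s25,s29,s30,s38} rej; 3/3 del acc.
'f44x': run [38, 28, 23, 13, 2] end={s1,s30} — reject; 4/4 single-dels accept.
'44ffx': N↓-sim [38, 28, 17, 8, 4, 2] end={s1,s30} ∉↓L; 5/5 deletions ∈↓L.
'xxf4ff': N↓-sim [38, 37, 32, 24, 15, 6, 2] end={s1,s30} — reject; 6/6 deletions ∈↓L.
'4xfffx': |S_i|=[38, 28, 18, 11, 6, 4, 2] end={s1,s30} rej; 6/6 deletions ∈↓L.
6 obstructions.


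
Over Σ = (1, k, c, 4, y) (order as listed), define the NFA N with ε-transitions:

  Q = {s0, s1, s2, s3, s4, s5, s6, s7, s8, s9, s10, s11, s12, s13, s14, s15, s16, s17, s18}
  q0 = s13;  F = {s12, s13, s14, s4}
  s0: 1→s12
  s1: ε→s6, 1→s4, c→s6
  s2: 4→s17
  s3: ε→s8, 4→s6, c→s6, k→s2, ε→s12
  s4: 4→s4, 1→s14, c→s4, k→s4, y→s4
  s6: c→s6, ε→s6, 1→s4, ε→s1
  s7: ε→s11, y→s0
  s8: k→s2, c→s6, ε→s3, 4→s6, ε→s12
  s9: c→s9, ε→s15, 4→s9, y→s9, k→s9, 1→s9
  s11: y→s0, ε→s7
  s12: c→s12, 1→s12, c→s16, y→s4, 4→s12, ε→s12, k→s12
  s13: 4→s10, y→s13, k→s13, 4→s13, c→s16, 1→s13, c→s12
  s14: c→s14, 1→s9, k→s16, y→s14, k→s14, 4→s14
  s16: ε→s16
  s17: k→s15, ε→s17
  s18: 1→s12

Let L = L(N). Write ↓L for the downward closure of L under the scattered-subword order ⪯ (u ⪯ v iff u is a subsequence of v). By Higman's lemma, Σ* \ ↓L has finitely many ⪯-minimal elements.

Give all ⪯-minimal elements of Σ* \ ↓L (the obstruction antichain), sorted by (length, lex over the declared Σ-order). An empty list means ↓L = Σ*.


|Q|=19, |F|=4, |δ|=58 (13 ε).
min D↑ (5 st, q0=0, F={4}): 0:1→0,k→0,c→1,4→0,y→0 1:1→1,k→1,c→1,4→1,y→2 2:1→3,k→2,c→2,4→2,y→2 3:1→4,k→3,c→3,4→3,y→3 4:1→4,k→4,c→4,4→4,y→4 (ε-aug+det+¬).
'cy11': run [8, 6, 5, 4, 2] end={s15,s9} rej; 4/4 deletions ∈↓L.
1 words, ⪯-incomp.

Antichain: [cy11].


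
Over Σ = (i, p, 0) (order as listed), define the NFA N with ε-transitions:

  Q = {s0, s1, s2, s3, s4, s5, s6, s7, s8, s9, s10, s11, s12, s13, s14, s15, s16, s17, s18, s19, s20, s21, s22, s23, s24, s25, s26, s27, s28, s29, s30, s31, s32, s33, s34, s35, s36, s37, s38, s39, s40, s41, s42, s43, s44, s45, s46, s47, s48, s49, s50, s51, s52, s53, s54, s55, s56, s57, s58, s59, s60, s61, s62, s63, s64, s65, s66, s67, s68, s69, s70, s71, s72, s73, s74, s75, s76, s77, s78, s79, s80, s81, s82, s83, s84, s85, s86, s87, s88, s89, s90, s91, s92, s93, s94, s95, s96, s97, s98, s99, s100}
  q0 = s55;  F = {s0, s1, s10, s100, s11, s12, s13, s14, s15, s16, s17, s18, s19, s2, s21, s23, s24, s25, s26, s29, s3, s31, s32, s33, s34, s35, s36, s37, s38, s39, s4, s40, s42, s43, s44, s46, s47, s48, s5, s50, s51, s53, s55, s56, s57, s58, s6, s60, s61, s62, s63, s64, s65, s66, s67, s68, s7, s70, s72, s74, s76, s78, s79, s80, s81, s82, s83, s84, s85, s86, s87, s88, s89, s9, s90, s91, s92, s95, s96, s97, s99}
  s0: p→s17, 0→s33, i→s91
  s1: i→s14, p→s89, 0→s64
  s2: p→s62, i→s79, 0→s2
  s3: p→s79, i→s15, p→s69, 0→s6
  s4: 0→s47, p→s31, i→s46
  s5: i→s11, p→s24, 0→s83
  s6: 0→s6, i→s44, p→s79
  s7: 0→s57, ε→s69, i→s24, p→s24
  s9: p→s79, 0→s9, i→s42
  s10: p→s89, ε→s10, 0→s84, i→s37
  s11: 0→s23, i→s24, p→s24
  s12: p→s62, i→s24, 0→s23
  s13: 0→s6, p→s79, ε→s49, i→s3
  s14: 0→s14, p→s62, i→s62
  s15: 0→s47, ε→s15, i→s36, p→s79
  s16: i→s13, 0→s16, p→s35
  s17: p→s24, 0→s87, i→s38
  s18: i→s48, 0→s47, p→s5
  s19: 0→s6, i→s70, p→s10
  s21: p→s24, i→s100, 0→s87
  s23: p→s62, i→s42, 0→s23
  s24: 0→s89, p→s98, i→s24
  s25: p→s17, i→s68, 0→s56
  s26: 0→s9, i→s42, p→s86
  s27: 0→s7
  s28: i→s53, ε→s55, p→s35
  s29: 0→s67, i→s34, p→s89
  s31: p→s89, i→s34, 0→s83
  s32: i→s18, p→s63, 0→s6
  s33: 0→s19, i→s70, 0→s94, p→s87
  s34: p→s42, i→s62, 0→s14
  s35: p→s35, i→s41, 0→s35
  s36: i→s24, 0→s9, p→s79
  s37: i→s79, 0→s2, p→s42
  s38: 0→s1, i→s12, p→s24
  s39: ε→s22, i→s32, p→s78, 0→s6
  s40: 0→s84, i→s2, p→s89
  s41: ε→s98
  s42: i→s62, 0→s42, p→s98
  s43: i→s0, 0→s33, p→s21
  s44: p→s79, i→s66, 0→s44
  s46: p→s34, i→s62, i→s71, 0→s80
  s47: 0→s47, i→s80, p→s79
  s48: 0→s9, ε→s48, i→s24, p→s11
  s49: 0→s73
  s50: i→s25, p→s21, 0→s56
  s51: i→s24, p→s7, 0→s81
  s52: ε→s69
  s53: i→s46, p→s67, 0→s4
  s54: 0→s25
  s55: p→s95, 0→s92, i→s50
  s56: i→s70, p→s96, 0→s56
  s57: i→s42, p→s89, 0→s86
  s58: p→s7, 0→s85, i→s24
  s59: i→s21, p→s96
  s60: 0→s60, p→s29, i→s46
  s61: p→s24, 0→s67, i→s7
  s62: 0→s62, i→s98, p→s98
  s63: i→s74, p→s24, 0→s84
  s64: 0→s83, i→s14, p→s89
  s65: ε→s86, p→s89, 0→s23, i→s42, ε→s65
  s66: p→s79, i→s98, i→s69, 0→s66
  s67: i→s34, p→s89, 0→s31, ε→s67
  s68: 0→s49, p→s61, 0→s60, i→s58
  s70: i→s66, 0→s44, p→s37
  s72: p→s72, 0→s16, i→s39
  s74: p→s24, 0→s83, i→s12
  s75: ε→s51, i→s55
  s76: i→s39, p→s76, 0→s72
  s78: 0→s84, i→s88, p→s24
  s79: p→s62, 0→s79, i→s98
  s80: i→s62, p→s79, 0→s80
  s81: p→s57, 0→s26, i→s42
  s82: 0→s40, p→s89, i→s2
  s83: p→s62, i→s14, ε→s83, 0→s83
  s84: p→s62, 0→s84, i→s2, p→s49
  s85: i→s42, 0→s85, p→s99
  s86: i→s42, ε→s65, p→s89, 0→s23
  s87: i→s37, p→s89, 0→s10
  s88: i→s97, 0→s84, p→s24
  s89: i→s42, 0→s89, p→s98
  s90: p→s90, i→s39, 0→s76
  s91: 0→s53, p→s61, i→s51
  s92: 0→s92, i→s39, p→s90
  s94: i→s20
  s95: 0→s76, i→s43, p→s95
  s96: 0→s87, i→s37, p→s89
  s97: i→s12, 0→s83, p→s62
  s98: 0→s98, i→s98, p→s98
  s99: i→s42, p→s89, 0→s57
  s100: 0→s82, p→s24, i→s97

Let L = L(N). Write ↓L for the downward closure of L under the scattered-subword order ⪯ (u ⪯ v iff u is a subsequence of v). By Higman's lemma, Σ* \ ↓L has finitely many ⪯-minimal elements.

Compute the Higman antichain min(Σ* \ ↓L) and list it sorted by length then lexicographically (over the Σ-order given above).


|Q|=101, |F|=81, |δ|=276 (15 ε).
min D↑ (81 st, q0=0, F={30}): 0:i→1,p→2,0→3 1:i→4,p→5,0→6 2:i→7,p→2,0→8 3:i→9,p→10,0→3 4:i→11,p→12,0→6 5:i→13,p→14,0→15 6:i→16,p→17,0→6 7:i→18,p→5,0→19 8:i→9,p→8,0→20 9:i→21,p→22,0→23 10:i→9,p→10,0→8 11:i→24,p→25,0→26 12:i→27,p→14,0→15 13:i→28,p→14,0→29 14:i→14,p→30,0→31 15:i→32,p→31,0→33 16:i→34,p→32,0→35 17:i→32,p→31,0→15 18:i→36,p→12,0→19 19:i→16,p→15,0→37 20:i→9,p→20,0→38 21:i→39,p→40,0→23 22:i→41,p→14,0→42 23:i→35,p→43,0→23 24:i→14,p→44,0→45 25:i→44,p→14,0→46 26:i→47,p→48,0→26 27:i→49,p→14,0→50 28:i→49,p→51,0→52 29:i→53,p→31,0→54 30:i→30,p→30,0→30 31:i→55,p→30,0→31 32:i→43,p→55,0→53 33:i→32,p→31,0→42 34:i→30,p→43,0→34 35:i→34,p→43,0→35 36:i→56,p→25,0→57 37:i→16,p→33,0→23 38:i→58,p→59,0→38 39:i→60,p→61,0→62 40:i→63,p→14,0→42 41:i→28,p→14,0→42 42:i→53,p→51,0→42 43:i→30,p→51,0→43 44:i→14,p→14,0→64 45:i→55,p→65,0→45 46:i→66,p→31,0→67 47:i→51,p→66,0→68 48:i→66,p→31,0→46 49:i→14,p→51,0→69 50:i→70,p→31,0→71 51:i→30,p→30,0→51 52:i→70,p→51,0→52 53:i→43,p→51,0→53 54:i→53,p→31,0→42 55:i→51,p→30,0→55 56:i→14,p→44,0→72 57:i→47,p→46,0→73 58:i→74,p→43,0→23 59:i→30,p→59,0→59 60:i→14,p→75,0→76 61:i→75,p→14,0→52 62:i→68,p→43,0→62 63:i→49,p→14,0→52 64:i→55,p→31,0→77 65:i→55,p→31,0→64 66:i→51,p→55,0→70 67:i→66,p→31,0→52 68:i→51,p→43,0→68 69:i→55,p→51,0→69 70:i→51,p→51,0→70 71:i→70,p→31,0→52 72:i→55,p→64,0→78 73:i→47,p→67,0→62 74:i→79,p→43,0→23 75:i→14,p→14,0→69 76:i→55,p→43,0→76 77:i→55,p→31,0→69 78:i→55,p→77,0→76 79:i→80,p→43,0→62 80:i→14,p→43,0→76 (ε-aug+det+¬).
'ippp': |S_i|=[90, 82, 44, 7, 1] end={s98} ∉↓L; 4/4 single-dels accept.
'i0iii': run [90, 82, 49, 16, 6, 2] end={s69,s98} ∉↓L; 5/5 single-dels accept.
'0i0pi': run [90, 74, 44, 19, 5, 1] end={s98} — reject; 5/5 single-dels accept.
'iiiiip': run [90, 82, 74, 55, 29, 7, 1] end={s98} ∉↓L; 6/6 deletions ∈↓L.
'ipiipi': N↓-sim [90, 82, 44, 31, 12, 2, 1] end={s98} rej; 6/6 del acc.
'p000pi': |S_i|=[90, 81, 66, 57, 27, 8, 2] end={s41,s98} — reject; 6/6 deletions ∈↓L.
6 words, ⪯-incomp.

A = [ippp, i0iii, 0i0pi, iiiiip, ipiipi, p000pi].


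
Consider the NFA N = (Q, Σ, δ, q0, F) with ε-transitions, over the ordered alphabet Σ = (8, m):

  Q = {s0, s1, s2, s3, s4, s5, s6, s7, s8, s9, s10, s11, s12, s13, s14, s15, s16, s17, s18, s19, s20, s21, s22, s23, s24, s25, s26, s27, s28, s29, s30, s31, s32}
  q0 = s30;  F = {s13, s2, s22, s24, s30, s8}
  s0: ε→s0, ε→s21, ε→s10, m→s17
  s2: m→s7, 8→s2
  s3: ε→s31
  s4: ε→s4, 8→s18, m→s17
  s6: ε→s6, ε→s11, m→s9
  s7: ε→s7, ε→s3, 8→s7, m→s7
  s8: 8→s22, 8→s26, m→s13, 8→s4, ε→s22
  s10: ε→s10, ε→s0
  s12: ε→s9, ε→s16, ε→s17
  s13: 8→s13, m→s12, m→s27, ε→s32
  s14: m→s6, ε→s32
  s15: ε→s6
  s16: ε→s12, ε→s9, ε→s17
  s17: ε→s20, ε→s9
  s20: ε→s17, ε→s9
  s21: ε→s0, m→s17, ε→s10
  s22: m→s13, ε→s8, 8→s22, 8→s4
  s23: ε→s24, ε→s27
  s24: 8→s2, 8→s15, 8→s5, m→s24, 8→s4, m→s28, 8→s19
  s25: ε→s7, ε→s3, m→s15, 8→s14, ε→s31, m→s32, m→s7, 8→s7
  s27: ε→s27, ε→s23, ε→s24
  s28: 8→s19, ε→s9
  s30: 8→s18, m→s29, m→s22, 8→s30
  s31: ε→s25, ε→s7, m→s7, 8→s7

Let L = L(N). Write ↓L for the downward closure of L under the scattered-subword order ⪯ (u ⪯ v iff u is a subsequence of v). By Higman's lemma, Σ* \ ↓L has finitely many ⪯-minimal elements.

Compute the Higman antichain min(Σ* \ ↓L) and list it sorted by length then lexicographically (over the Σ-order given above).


|Q|=33, |F|=6, |δ|=78 (39 ε).
min D↑ (6 st, q0=0, F={5}): 0:8→0,m→1 1:8→1,m→2 2:8→2,m→3 3:8→4,m→3 4:8→4,m→5 5:8→5,m→5.
'mmm8m': run [29, 28, 24, 23, 17, 12] end={s11,s14,s15,s17,s20,s25,s3,s31,s32,s6,s7,s9} rej; 5/5 del acc.
1 obstructions.

A = [mmm8m].


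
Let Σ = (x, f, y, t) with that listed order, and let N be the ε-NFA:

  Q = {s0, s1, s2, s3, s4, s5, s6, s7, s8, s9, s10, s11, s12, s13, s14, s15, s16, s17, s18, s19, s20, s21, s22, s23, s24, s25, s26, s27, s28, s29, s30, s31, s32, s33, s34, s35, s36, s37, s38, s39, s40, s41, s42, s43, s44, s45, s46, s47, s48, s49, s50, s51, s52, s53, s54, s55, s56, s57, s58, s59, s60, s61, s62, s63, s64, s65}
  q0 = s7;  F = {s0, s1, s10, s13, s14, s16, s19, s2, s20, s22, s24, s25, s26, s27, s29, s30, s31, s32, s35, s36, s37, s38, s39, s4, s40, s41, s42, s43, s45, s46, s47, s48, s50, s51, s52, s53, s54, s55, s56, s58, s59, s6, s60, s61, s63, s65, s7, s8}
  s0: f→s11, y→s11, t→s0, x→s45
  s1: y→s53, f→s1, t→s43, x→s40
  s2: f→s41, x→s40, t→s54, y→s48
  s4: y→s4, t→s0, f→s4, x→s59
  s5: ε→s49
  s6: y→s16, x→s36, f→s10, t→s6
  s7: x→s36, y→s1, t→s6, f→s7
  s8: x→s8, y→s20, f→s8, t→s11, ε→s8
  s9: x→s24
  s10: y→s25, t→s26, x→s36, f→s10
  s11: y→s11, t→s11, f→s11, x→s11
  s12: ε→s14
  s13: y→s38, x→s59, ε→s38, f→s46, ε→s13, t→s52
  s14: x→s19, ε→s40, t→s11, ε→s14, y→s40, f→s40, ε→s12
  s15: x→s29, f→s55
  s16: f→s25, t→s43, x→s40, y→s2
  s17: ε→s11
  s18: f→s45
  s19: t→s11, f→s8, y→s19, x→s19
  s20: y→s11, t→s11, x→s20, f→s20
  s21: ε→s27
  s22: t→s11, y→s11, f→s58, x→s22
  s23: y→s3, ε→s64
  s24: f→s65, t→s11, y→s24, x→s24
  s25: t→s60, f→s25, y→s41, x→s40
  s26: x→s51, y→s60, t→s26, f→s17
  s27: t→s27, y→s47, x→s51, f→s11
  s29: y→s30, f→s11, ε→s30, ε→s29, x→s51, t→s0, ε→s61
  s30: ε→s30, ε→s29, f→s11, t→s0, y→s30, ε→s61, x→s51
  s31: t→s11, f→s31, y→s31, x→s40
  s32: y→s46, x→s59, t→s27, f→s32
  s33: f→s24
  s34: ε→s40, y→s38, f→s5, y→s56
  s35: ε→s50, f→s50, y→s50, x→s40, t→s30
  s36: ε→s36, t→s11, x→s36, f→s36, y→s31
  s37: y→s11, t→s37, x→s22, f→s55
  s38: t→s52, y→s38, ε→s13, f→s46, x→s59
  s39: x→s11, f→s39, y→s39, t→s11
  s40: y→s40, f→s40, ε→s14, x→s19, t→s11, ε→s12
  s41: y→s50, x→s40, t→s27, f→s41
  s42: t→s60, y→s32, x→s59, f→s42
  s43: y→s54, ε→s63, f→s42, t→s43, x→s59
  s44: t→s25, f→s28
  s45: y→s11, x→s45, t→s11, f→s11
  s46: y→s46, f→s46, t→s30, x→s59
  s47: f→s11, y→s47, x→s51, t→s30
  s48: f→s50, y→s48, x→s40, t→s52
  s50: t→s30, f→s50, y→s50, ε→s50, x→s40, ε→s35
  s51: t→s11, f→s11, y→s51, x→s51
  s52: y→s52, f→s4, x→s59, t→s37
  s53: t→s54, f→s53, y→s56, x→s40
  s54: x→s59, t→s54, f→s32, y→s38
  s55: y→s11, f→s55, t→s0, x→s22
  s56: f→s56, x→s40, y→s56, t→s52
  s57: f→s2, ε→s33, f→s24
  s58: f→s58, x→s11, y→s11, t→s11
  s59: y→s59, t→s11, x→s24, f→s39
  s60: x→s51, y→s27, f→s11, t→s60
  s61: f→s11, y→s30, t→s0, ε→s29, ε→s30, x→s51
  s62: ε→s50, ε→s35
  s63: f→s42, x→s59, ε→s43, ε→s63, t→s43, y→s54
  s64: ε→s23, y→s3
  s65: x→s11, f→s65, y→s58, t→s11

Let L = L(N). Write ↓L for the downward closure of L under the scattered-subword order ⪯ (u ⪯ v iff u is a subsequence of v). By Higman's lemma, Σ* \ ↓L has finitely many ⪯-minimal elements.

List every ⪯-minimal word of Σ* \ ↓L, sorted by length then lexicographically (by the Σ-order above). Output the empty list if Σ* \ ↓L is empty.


A = [xt, tftf, ytxfx, yxxfyy, yyytty].

|Q|=66, |F|=48, |δ|=244 (34 ε).
min D↑ (43 st, q0=0, F={5}): 0:x→1,f→0,y→2,t→3 1:x→1,f→1,y→4,t→5 2:x→6,f→2,y→7,t→8 3:x→1,f→9,y→10,t→3 4:x→6,f→4,y→4,t→5 5:x→5,f→5,y→5,t→5 6:x→11,f→6,y→6,t→5 7:x→6,f→7,y→12,t→13 8:x→14,f→15,y→13,t→8 9:x→1,f→9,y→16,t→17 10:x→6,f→16,y→18,t→8 11:x→11,f→19,y→11,t→5 12:x→6,f→12,y→12,t→20 13:x→14,f→21,y→22,t→13 14:x→23,f→24,y→14,t→5 15:x→14,f→15,y→21,t→25 16:x→6,f→16,y→26,t→25 17:x→27,f→5,y→25,t→17 18:x→6,f→26,y→28,t→13 19:x→19,f→19,y→29,t→5 20:x→14,f→30,y→20,t→31 21:x→14,f→21,y→32,t→33 22:x→14,f→32,y→22,t→20 23:x→23,f→34,y→23,t→5 24:x→5,f→24,y→24,t→5 25:x→27,f→5,y→33,t→25 26:x→6,f→26,y→35,t→33 27:x→27,f→5,y→27,t→5 28:x→6,f→35,y→28,t→20 29:x→29,f→29,y→5,t→5 30:x→14,f→30,y→30,t→36 31:x→37,f→38,y→5,t→31 32:x→14,f→32,y→32,t→39 33:x→27,f→5,y→40,t→33 34:x→5,f→34,y→41,t→5 35:x→6,f→35,y→35,t→39 36:x→42,f→5,y→5,t→36 37:x→37,f→41,y→5,t→5 38:x→37,f→38,y→5,t→36 39:x→27,f→5,y→39,t→36 40:x→27,f→5,y→40,t→39 41:x→5,f→41,y→5,t→5 42:x→42,f→5,y→5,t→5 (ε-aug+det+¬).
'xt': run [51, 17, 1] end={s11} ∉↓L; 2/2 single-dels accept.
'tftf': run [51, 47, 36, 12, 2] end={s11,s17} rej; 4/4 deletions ∈↓L.
'ytxfx': |S_i|=[51, 45, 28, 9, 4, 1] end={s11} — reject; 5/5 deletions ∈↓L.
'yxxfyy': |S_i|=[51, 45, 15, 10, 5, 3, 1] end={s11} rej; 6/6 deletions ∈↓L.
'yyytty': N↓-sim [51, 45, 38, 32, 17, 7, 1] end={s11} rej; 6/6 single-dels accept.
5 minimals (antichain).


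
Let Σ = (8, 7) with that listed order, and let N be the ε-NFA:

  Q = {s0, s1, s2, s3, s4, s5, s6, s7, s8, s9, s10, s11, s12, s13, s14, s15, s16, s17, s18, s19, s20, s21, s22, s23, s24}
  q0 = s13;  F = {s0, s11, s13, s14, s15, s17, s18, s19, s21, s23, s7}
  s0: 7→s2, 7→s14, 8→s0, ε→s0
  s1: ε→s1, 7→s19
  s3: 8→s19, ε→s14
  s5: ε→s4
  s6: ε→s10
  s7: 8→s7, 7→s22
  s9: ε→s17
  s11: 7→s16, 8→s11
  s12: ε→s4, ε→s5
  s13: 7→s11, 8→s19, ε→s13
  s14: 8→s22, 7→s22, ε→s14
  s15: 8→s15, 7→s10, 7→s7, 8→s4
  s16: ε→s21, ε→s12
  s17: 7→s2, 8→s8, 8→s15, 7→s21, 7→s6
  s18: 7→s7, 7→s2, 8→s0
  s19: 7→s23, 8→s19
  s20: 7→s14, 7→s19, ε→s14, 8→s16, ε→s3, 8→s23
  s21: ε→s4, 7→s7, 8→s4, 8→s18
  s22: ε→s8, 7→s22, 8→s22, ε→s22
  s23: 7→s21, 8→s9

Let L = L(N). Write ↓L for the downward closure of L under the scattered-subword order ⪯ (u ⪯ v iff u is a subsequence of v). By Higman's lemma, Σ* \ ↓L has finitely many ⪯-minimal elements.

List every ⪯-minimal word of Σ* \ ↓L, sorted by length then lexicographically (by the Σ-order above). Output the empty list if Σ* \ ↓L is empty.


|Q|=25, |F|=11, |δ|=55 (17 ε).
min D↑ (12 st, q0=0, F={10}): 0:8→1,7→2 1:8→1,7→3 2:8→2,7→4 3:8→5,7→4 4:8→6,7→7 5:8→8,7→4 6:8→9,7→7 7:8→7,7→10 8:8→8,7→7 9:8→9,7→11 10:8→10,7→10 11:8→10,7→10 [Hopcroft].
'7777': N↓-sim [21, 19, 14, 5, 2] end={s22,s8} ∉↓L; 4/4 deletions ∈↓L.
'878877': run [21, 20, 18, 14, 10, 6, 2] end={s22,s8} rej; 6/6 single-dels accept.
'778878': N↓-sim [21, 19, 14, 8, 6, 4, 2] end={s22,s8} rej; 6/6 single-dels accept.
3 minimals (antichain).

Antichain: [7777, 878877, 778878].


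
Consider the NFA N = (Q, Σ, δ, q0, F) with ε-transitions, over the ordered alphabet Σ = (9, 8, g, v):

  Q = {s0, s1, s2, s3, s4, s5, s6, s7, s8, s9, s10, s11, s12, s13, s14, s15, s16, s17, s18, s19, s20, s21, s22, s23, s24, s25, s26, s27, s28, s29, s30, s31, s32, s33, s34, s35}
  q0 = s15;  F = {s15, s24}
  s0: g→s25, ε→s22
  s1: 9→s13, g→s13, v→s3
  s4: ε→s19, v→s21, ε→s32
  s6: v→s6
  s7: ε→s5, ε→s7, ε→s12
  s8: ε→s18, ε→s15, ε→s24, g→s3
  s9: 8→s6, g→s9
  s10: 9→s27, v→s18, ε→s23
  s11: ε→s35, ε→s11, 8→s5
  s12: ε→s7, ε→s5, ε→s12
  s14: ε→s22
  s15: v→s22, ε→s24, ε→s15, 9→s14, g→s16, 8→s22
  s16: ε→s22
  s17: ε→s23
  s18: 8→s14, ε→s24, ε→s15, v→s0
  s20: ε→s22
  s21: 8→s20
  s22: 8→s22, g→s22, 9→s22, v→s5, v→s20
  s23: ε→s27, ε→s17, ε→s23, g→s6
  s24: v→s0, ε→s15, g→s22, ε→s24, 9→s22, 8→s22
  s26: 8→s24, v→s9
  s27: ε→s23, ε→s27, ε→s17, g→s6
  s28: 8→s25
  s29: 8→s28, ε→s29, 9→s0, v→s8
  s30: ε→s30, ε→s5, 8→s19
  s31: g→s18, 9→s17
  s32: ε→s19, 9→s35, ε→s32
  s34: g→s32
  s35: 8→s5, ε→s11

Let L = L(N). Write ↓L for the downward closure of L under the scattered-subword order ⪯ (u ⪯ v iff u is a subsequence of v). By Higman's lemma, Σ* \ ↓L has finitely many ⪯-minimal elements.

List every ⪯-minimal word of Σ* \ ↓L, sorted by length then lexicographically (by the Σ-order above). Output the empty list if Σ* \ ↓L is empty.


|Q|=36, |F|=2, |δ|=79 (37 ε).
min D↑ (2 st, q0=0, F={1}): 0:9→1,8→1,g→1,v→1 1:9→1,8→1,g→1,v→1 [Hopcroft].
'9': |S_i|=[9, 4] end={s14,s20,s22,s5} — reject; 1/1 del acc.
'8': |S_i|=[9, 3] end={s20,s22,s5} — reject; 1/1 del acc.
'g': N↓-sim [9, 5] end={s16,s20,s22,s25,s5} ∉↓L; 1/1 del acc.
'v': run [9, 5] end={s0,s20,s22,s25,s5} rej; 1/1 del acc.
4 minimals (antichain).

min(Σ*\↓L) = [9, 8, g, v].


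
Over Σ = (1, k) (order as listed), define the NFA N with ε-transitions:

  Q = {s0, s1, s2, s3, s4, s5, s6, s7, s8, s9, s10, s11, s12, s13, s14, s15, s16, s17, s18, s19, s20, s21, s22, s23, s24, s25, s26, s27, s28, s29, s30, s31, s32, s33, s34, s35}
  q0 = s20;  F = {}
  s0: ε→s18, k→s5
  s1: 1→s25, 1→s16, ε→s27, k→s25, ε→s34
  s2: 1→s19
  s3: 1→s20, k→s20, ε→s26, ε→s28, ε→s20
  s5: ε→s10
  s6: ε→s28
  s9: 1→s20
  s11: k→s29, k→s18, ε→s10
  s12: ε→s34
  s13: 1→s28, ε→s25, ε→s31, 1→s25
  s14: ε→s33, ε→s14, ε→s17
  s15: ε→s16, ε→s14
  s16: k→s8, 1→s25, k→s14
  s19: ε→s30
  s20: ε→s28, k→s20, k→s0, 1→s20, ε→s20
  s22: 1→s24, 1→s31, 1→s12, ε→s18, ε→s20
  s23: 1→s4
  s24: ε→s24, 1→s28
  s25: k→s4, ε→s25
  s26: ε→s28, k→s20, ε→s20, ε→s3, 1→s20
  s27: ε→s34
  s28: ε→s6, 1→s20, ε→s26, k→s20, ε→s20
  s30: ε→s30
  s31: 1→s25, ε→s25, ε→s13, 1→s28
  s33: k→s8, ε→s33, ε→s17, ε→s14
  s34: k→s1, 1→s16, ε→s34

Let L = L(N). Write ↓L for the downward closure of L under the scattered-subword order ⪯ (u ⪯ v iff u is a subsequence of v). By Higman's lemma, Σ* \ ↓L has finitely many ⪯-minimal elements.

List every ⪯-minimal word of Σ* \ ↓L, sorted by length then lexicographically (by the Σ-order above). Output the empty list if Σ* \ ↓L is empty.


|Q|=36, |F|=0, |δ|=71 (38 ε).
min D↑ (1 st, q0=0, F={0}): 0:1→0,k→0 (ε-aug+det+¬).
ε ∈ L(D↑) ⇒ ↓L = ∅.

A = [ε].


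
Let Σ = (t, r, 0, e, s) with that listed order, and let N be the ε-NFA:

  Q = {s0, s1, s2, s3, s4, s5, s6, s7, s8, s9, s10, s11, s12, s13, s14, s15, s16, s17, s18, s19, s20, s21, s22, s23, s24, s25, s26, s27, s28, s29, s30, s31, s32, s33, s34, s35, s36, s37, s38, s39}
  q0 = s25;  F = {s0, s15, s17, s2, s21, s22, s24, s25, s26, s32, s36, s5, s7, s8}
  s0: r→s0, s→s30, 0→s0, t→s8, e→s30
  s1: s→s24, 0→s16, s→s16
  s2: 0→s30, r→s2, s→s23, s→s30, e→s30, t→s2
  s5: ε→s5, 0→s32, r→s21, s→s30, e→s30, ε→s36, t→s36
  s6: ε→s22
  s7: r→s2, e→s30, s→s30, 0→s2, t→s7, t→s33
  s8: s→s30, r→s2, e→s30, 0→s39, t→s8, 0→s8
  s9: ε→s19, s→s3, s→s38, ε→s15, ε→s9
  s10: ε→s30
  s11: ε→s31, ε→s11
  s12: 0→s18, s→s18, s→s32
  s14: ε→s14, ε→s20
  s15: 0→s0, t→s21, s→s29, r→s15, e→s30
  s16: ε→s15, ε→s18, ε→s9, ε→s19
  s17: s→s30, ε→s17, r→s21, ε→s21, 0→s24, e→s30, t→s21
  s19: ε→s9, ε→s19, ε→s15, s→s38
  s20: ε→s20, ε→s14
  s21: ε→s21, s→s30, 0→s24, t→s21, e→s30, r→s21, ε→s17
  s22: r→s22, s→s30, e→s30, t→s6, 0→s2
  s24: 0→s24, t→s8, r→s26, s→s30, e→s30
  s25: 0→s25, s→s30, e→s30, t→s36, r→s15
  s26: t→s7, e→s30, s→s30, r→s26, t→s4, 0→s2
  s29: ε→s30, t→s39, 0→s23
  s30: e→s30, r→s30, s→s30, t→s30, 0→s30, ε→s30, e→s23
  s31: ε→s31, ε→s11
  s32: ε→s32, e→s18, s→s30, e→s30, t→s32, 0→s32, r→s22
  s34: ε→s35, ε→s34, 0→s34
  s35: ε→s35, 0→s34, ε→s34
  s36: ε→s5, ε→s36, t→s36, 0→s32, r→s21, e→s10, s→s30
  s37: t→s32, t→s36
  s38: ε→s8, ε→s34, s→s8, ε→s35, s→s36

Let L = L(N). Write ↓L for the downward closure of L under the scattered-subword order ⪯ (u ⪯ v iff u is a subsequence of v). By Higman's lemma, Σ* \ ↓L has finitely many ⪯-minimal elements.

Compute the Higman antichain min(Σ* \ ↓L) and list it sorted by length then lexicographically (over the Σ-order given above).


Antichain: [e, s, t0r00, r0tr0].

|Q|=40, |F|=14, |δ|=136 (38 ε).
min D↑ (13 st, q0=0, F={3}): 0:t→1,r→2,0→0,e→3,s→3 1:t→1,r→4,0→5,e→3,s→3 2:t→4,r→2,0→6,e→3,s→3 3:t→3,r→3,0→3,e→3,s→3 4:t→4,r→4,0→7,e→3,s→3 5:t→5,r→8,0→5,e→3,s→3 6:t→9,r→6,0→6,e→3,s→3 7:t→9,r→10,0→7,e→3,s→3 8:t→8,r→8,0→11,e→3,s→3 9:t→9,r→11,0→9,e→3,s→3 10:t→12,r→10,0→11,e→3,s→3 11:t→11,r→11,0→3,e→3,s→3 12:t→12,r→11,0→11,e→3,s→3 [Hopcroft].
'e': run [23, 4] end={s10,s18,s23,s30} rej; 1/1 del acc.
's': |S_i|=[23, 4] end={s23,s29,s30,s39} ∉↓L; 1/1 del acc.
't0r00': |S_i|=[23, 19, 14, 9, 3, 2] end={s23,s30} rej; 5/5 del acc.
'r0tr0': |S_i|=[23, 17, 11, 8, 3, 2] end={s23,s30} — reject; 5/5 deletions ∈↓L.
4 obstructions.


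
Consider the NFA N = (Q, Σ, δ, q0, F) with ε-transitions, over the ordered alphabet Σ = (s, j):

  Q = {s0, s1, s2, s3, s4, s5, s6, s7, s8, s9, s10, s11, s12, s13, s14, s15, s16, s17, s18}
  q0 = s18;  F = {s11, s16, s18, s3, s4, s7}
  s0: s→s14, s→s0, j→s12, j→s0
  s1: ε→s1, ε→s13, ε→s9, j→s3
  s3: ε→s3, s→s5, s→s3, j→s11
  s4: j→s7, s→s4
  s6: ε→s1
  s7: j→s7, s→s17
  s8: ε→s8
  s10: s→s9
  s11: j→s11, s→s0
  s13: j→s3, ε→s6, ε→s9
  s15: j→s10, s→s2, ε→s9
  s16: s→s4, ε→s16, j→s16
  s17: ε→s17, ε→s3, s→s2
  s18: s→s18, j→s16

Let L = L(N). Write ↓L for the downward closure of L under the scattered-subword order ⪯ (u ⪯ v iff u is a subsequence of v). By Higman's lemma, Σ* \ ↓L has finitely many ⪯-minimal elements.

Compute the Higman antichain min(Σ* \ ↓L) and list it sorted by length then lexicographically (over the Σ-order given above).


A = [jsjsjs].

|Q|=19, |F|=6, |δ|=35 (12 ε).
min D↑ (7 st, q0=0, F={6}): 0:s→0,j→1 1:s→2,j→1 2:s→2,j→3 3:s→4,j→3 4:s→4,j→5 5:s→6,j→5 6:s→6,j→6 [Hopcroft].
'jsjsjs': run [12, 11, 10, 9, 8, 4, 3] end={s0,s12,s14} — reject; 6/6 single-dels accept.
1 minimals (antichain).


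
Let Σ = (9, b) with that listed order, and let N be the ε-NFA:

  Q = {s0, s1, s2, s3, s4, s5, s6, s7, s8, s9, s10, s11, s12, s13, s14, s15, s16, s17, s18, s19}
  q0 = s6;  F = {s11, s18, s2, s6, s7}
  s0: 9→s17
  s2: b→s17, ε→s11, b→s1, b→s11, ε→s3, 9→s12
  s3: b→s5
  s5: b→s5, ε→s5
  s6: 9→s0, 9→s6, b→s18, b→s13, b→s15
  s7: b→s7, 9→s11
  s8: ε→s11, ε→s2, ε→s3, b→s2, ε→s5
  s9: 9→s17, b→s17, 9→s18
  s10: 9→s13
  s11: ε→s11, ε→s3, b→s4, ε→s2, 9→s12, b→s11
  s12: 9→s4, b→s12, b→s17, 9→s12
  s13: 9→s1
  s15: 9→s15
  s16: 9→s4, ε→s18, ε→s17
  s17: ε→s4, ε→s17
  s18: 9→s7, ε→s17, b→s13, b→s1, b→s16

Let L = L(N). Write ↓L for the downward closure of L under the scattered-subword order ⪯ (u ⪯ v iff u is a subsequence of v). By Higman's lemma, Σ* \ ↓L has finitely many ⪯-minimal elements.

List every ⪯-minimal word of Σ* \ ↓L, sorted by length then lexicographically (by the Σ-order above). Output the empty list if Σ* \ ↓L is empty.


Antichain: [b999].

|Q|=20, |F|=5, |δ|=48 (15 ε).
min D↑ (5 st, q0=0, F={4}): 0:9→0,b→1 1:9→2,b→1 2:9→3,b→2 3:9→4,b→3 4:9→4,b→4 [Hopcroft].
'b999': run [15, 13, 10, 9, 4] end={s12,s15,s17,s4} — reject; 4/4 single-dels accept.
1 minimals (antichain).


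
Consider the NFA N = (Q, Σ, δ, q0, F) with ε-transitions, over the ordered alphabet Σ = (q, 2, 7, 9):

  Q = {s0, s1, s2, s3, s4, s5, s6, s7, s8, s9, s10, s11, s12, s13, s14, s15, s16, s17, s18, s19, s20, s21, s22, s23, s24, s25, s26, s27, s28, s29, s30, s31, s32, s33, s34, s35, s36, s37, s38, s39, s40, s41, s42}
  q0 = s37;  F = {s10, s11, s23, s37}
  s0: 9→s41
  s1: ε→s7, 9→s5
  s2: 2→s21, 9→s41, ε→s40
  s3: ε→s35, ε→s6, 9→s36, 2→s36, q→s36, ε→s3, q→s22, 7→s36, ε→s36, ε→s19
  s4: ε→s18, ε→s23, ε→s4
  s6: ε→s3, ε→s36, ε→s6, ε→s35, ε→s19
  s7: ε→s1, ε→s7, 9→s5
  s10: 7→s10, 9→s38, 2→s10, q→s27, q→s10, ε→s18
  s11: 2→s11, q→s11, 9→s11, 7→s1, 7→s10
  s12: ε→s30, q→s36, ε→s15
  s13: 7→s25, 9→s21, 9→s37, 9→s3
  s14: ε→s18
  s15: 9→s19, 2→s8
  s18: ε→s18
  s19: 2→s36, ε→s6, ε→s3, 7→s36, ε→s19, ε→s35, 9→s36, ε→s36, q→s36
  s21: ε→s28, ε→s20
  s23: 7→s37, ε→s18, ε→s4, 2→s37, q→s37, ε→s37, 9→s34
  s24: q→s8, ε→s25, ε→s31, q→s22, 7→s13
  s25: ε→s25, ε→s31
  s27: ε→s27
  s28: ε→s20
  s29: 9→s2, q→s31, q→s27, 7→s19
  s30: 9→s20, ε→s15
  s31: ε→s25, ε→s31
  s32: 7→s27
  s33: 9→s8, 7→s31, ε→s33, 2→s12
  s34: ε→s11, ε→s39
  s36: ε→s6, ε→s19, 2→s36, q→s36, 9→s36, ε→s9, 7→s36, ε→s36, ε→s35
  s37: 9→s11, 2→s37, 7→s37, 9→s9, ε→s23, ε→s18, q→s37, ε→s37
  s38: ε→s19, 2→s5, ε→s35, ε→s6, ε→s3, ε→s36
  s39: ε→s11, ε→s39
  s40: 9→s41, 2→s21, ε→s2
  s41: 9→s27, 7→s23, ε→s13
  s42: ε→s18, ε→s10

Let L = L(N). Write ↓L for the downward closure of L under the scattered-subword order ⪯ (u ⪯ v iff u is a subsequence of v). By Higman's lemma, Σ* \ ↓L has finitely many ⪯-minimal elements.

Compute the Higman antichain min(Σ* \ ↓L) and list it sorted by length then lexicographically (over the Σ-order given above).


min(Σ*\↓L) = [979].

|Q|=43, |F|=4, |δ|=124 (63 ε).
min D↑ (4 st, q0=0, F={3}): 0:q→0,2→0,7→0,9→1 1:q→1,2→1,7→2,9→1 2:q→2,2→2,7→2,9→3 3:q→3,2→3,7→3,9→3 [Hopcroft].
'979': |S_i|=[20, 17, 14, 9] end={s19,s22,s3,s35,s36,s38,s5,s6,s9} rej; 3/3 del acc.
1 words, ⪯-incomp.


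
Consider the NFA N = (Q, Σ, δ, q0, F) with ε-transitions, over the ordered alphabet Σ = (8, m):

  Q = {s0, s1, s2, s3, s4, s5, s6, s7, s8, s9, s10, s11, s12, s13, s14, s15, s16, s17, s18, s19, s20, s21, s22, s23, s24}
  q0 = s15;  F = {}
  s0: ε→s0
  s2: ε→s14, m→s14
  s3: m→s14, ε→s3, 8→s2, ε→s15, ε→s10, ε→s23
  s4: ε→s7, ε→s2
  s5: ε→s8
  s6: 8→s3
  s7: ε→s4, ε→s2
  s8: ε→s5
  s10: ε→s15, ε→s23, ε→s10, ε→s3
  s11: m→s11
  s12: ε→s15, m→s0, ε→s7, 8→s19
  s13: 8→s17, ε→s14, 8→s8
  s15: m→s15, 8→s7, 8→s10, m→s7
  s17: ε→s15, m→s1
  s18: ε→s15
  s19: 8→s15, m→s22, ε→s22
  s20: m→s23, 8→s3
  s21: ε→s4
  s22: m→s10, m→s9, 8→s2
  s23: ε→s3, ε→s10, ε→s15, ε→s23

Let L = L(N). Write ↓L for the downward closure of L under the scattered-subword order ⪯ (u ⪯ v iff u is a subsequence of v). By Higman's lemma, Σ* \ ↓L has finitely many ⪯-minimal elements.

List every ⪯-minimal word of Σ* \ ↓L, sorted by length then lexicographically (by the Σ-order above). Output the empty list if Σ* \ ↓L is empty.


|Q|=25, |F|=0, |δ|=48 (27 ε).
min D↑ (1 st, q0=0, F={0}): 0:8→0,m→0 (ε-aug+det+¬).
ε ∈ L(D↑) ⇒ ↓L = ∅.

Antichain: [ε].


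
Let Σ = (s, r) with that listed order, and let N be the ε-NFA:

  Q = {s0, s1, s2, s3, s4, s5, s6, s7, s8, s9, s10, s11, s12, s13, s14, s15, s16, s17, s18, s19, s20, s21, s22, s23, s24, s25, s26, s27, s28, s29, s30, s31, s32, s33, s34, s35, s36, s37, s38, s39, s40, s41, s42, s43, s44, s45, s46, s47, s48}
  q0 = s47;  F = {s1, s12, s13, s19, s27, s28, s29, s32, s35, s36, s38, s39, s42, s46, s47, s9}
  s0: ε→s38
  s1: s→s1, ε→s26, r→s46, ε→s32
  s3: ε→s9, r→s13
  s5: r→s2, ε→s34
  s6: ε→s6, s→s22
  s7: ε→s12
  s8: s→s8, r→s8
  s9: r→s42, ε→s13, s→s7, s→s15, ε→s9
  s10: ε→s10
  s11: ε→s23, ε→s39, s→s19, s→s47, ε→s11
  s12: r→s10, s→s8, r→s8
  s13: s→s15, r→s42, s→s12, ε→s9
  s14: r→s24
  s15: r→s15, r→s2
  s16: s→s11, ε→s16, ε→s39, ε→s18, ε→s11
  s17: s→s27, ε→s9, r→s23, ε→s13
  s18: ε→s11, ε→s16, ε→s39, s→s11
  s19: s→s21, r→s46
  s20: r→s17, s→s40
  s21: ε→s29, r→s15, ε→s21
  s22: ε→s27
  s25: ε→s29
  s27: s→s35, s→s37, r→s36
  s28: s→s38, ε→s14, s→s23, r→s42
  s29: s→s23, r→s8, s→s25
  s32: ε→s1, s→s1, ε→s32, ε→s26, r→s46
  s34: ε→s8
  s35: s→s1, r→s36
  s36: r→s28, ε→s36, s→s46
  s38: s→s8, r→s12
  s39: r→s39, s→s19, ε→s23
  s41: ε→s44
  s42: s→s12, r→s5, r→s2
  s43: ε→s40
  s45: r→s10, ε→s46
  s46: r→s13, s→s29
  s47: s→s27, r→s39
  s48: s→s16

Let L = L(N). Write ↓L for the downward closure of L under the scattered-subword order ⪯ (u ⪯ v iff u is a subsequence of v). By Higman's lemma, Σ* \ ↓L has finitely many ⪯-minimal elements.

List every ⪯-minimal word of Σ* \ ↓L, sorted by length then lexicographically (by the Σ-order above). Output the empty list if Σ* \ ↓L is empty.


|Q|=49, |F|=16, |δ|=95 (37 ε).
min D↑ (15 st, q0=0, F={13}): 0:s→1,r→2 1:s→3,r→4 2:s→5,r→2 3:s→6,r→4 4:s→7,r→8 5:s→9,r→7 6:s→6,r→7 7:s→9,r→10 8:s→11,r→12 9:s→9,r→13 10:s→14,r→12 11:s→13,r→14 12:s→14,r→13 13:s→13,r→13 14:s→13,r→13 (ε-aug+det+¬).
'rssr': run [30, 23, 18, 10, 4] end={s10,s15,s2,s8} — reject; 4/4 single-dels accept.
'srrss': run [30, 28, 20, 16, 8, 1] end={s8} rej; 5/5 deletions ∈↓L.
'srrrr': run [30, 28, 20, 16, 9, 6] end={s10,s15,s2,s34,s5,s8} — reject; 5/5 del acc.
'sssrsr': N↓-sim [30, 28, 26, 19, 15, 9, 4] end={s10,s15,s2,s8} ∉↓L; 6/6 del acc.
4 minimals (antichain).

A = [rssr, srrss, srrrr, sssrsr].


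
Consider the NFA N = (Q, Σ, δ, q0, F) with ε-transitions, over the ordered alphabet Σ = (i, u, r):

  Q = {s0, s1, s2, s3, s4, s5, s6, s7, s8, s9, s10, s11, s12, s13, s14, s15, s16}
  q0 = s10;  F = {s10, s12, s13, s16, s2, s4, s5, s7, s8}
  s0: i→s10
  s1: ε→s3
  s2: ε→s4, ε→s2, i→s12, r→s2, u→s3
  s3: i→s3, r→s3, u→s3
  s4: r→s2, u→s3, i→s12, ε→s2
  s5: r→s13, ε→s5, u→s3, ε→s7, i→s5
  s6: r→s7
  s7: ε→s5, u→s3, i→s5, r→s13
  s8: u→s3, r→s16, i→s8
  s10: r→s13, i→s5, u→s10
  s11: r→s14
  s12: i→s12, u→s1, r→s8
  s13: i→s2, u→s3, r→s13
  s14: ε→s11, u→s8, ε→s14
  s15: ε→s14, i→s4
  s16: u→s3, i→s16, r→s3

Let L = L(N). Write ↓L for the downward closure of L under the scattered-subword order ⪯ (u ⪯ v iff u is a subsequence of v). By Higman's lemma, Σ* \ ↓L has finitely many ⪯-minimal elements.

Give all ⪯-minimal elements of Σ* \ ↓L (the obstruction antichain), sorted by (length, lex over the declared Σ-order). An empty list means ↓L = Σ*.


|Q|=17, |F|=9, |δ|=45 (10 ε).
min D↑ (8 st, q0=0, F={3}): 0:i→1,u→0,r→2 1:i→1,u→3,r→2 2:i→4,u→3,r→2 3:i→3,u→3,r→3 4:i→5,u→3,r→4 5:i→5,u→3,r→6 6:i→6,u→3,r→7 7:i→7,u→3,r→3 (ε-aug+det+¬).
'iu': run [11, 10, 2] end={s1,s3} — reject; 2/2 del acc.
'ru': run [11, 8, 2] end={s1,s3} — reject; 2/2 deletions ∈↓L.
'riirrr': |S_i|=[11, 8, 7, 5, 3, 2, 1] end={s3} rej; 6/6 deletions ∈↓L.
3 obstructions.

Antichain: [iu, ru, riirrr].


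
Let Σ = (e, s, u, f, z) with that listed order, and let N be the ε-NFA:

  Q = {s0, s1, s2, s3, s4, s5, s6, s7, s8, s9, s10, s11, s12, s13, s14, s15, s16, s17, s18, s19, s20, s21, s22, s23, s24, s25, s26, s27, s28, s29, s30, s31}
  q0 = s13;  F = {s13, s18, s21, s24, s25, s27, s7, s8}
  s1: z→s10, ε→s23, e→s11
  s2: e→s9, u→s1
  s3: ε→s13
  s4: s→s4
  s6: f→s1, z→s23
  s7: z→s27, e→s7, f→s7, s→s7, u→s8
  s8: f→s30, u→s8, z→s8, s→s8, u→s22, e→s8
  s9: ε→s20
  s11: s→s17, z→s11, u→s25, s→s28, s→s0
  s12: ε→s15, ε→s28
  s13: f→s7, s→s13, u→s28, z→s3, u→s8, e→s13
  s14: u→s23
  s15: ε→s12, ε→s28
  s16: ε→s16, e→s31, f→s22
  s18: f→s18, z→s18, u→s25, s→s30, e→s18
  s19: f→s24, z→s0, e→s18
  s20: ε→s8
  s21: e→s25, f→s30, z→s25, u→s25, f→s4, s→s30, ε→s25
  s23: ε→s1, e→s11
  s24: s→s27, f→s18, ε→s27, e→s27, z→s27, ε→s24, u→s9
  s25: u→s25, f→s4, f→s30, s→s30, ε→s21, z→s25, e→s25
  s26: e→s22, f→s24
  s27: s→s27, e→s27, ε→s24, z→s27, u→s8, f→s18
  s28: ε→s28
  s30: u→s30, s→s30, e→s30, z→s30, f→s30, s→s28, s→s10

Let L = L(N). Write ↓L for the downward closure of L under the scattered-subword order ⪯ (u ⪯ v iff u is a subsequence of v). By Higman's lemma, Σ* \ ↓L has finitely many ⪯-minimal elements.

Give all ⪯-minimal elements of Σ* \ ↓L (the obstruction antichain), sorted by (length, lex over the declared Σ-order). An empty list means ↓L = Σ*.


|Q|=32, |F|=8, |δ|=88 (16 ε).
min D↑ (7 st, q0=0, F={3}): 0:e→0,s→0,u→1,f→2,z→0 1:e→1,s→1,u→1,f→3,z→1 2:e→2,s→2,u→1,f→2,z→4 3:e→3,s→3,u→3,f→3,z→3 4:e→4,s→4,u→1,f→5,z→4 5:e→5,s→3,u→6,f→5,z→5 6:e→6,s→3,u→6,f→3,z→6.
'uf': N↓-sim [16, 10, 4] end={s10,s28,s30,s4} — reject; 2/2 del acc.
'fzfs': N↓-sim [16, 14, 13, 7, 4] end={s10,s28,s30,s4} rej; 4/4 single-dels accept.
2 words, ⪯-incomp.

min(Σ*\↓L) = [uf, fzfs].


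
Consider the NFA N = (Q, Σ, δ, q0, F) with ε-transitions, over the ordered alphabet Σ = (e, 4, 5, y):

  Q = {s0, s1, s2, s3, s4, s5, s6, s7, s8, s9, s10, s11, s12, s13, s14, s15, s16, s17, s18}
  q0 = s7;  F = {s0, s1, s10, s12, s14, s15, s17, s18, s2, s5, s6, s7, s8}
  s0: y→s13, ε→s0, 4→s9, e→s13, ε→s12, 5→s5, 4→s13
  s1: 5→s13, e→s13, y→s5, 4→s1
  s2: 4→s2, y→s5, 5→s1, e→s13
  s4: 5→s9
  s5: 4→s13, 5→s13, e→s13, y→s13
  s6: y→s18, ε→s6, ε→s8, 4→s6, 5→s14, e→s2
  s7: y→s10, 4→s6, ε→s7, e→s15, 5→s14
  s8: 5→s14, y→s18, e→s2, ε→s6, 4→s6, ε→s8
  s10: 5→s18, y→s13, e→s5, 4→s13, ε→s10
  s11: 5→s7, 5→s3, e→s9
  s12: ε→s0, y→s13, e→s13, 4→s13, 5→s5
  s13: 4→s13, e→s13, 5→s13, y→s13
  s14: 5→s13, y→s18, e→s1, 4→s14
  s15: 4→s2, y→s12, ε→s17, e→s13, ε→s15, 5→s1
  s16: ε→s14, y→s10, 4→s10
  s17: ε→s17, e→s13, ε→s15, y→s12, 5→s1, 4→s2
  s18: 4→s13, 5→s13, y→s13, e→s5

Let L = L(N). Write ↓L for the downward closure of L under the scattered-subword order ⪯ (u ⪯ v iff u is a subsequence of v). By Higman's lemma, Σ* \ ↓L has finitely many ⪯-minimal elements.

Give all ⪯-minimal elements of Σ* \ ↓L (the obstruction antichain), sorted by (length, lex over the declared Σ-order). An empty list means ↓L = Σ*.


min(Σ*\↓L) = [ee, 55, y4, yy, 4y5, ye5].

|Q|=19, |F|=13, |δ|=77 (14 ε).
min D↑ (11 st, q0=0, F={5}): 0:e→1,4→2,5→3,y→4 1:e→5,4→6,5→7,y→8 2:e→6,4→2,5→3,y→9 3:e→7,4→3,5→5,y→9 4:e→10,4→5,5→9,y→5 5:e→5,4→5,5→5,y→5 6:e→5,4→6,5→7,y→10 7:e→5,4→7,5→5,y→10 8:e→5,4→5,5→10,y→5 9:e→10,4→5,5→5,y→5 10:e→5,4→5,5→5,y→5 [Hopcroft].
'ee': N↓-sim [15, 9, 1] end={s13} ∉↓L; 2/2 del acc.
'55': |S_i|=[15, 5, 1] end={s13} ∉↓L; 2/2 deletions ∈↓L.
'y4': run [15, 7, 2] end={s13,s9} rej; 2/2 deletions ∈↓L.
'yy': |S_i|=[15, 7, 1] end={s13} rej; 2/2 single-dels accept.
'4y5': |S_i|=[15, 9, 3, 1] end={s13} rej; 3/3 del acc.
'ye5': |S_i|=[15, 7, 2, 1] end={s13} rej; 3/3 del acc.
6 obstructions.
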